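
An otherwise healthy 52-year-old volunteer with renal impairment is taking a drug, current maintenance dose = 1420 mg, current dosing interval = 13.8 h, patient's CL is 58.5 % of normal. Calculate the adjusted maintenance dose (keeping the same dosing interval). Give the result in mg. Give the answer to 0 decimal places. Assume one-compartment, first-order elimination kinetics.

To keep the same average steady-state level, dosing rate must scale with clearance.
CL ratio = 58.5 / 100 = 0.5850
New dose (same interval) = 1420 × 0.5850 = 830.7 mg

831 mg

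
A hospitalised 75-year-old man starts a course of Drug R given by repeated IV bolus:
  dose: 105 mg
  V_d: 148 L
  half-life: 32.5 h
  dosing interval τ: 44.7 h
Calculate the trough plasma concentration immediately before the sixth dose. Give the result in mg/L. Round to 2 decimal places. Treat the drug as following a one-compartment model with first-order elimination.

C₀ per dose = Dose / Vd = 105 / 148 = 0.7095 mg/L
k = ln2 / t½ = 0.693147 / 32.5 = 0.02133 h⁻¹
Fraction remaining after one interval: r = e^(−kτ) = e^(−0.02133 × 44.7) = 0.3854
Before dose 6, 5 doses have been given (aged 1τ, 2τ, 3τ, 4τ, 5τ).
C_trough = C₀ × (r + r² + … + r^5) = C₀ × r(1−r^5)/(1−r)
        = 0.7095 × 0.3854 × (1 − 0.008503) / (1 − 0.3854) = 0.4411 mg/L

0.44 mg/L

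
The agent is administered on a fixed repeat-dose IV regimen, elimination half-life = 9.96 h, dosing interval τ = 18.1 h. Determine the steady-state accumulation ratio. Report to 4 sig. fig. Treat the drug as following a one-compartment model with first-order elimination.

k = ln2 / t½ = 0.693147 / 9.96 = 0.06959 h⁻¹
e^(−kτ) = e^(−0.06959 × 18.1) = 0.2838
Accumulation ratio R = 1 / (1 − e^(−kτ)) = 1 / (1 − 0.2838) = 1.396

1.396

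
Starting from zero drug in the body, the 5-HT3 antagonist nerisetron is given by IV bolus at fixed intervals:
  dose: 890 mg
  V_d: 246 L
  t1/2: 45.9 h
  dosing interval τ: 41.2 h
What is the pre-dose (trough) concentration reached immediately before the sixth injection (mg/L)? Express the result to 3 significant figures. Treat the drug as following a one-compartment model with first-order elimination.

4.01 mg/L

C₀ per dose = Dose / Vd = 890 / 246 = 3.618 mg/L
k = ln2 / t½ = 0.693147 / 45.9 = 0.01510 h⁻¹
Fraction remaining after one interval: r = e^(−kτ) = e^(−0.01510 × 41.2) = 0.5368
Before dose 6, 5 doses have been given (aged 1τ, 2τ, 3τ, 4τ, 5τ).
C_trough = C₀ × (r + r² + … + r^5) = C₀ × r(1−r^5)/(1−r)
        = 3.618 × 0.5368 × (1 − 0.04457) / (1 − 0.5368) = 4.006 mg/L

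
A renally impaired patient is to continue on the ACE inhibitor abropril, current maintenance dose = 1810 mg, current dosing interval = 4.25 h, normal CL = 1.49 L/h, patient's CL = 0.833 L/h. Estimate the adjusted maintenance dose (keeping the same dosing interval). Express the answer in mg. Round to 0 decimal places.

To keep the same average steady-state level, dosing rate must scale with clearance.
CL ratio = 0.833 / 1.49 = 0.5591
New dose (same interval) = 1810 × 0.5591 = 1012 mg

1012 mg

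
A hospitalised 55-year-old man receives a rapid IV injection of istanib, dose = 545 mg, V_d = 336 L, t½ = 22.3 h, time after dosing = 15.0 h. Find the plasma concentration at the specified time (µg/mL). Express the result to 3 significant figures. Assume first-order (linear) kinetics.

1.02 µg/mL

C₀ = Dose / Vd = 545.0 / 336 = 1.622 mg/L
k = ln2 / t½ = 0.693147 / 22.3 = 0.03108 h⁻¹
C = C₀ · e^(−k·t) = 1.622 × e^(−0.03108 × 15.0)
  = 1.622 × 0.6274 = 1.018 mg/L
(1.018 mg/L = 1.018 µg/mL)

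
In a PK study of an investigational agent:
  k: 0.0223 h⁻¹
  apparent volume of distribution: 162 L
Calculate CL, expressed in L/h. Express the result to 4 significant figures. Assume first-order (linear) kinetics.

CL = k × Vd = 0.0223 × 162 = 3.613 L/h

3.613 L/h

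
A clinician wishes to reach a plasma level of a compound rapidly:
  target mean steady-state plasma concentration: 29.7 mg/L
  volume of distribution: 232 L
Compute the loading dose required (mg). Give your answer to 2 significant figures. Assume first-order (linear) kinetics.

6900 mg

LD = Css × Vd = 29.7 × 232 = 6890 mg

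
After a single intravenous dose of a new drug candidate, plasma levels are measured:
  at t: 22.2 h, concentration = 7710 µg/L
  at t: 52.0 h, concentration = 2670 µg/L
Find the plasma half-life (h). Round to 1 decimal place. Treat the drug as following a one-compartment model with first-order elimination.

k = ln(C₁/C₂) / (t₂ − t₁) = ln(7710/2670) / (52.0 − 22.2)
  = 1.060 / 29.80 = 0.03557 h⁻¹
t½ = ln2 / k = 0.693147 / 0.03557 = 19.49 h

19.5 h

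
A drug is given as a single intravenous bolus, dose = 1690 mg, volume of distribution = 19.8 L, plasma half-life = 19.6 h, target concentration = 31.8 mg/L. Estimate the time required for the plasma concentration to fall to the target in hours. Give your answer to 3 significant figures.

C₀ = Dose / Vd = 1690 / 19.8 = 85.35 mg/L
k = ln2 / t½ = 0.693147 / 19.6 = 0.03536 h⁻¹
t = ln(C₀ / C) / k = ln(85.35 / 31.8) / 0.03536
  = ln(2.684) / 0.03536 = 0.9873 / 0.03536 = 27.92 h

27.9 h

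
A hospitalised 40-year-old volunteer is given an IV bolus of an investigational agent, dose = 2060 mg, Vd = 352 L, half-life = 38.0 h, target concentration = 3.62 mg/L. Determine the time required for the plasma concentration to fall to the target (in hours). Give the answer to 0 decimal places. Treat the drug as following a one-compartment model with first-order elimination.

26 h

C₀ = Dose / Vd = 2060 / 352 = 5.852 mg/L
k = ln2 / t½ = 0.693147 / 38.0 = 0.01824 h⁻¹
t = ln(C₀ / C) / k = ln(5.852 / 3.62) / 0.01824
  = ln(1.617) / 0.01824 = 0.4806 / 0.01824 = 26.35 h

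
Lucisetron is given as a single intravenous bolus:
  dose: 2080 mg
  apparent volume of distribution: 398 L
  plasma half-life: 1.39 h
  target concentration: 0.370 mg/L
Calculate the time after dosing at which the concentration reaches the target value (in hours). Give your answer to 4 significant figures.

5.310 h

C₀ = Dose / Vd = 2080 / 398 = 5.226 mg/L
k = ln2 / t½ = 0.693147 / 1.39 = 0.4987 h⁻¹
t = ln(C₀ / C) / k = ln(5.226 / 0.370) / 0.4987
  = ln(14.12) / 0.4987 = 2.648 / 0.4987 = 5.310 h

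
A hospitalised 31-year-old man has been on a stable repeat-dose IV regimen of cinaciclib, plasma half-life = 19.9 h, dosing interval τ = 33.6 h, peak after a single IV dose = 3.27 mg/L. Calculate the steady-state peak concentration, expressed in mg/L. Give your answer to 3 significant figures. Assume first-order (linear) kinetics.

4.74 mg/L

k = ln2 / t½ = 0.693147 / 19.9 = 0.03483 h⁻¹
e^(−kτ) = e^(−0.03483 × 33.6) = 0.3103
Accumulation ratio R = 1 / (1 − e^(−kτ)) = 1 / (1 − 0.3103) = 1.450
Steady-state peak = C₀ × R = 3.27 × 1.450 = 4.742 mg/L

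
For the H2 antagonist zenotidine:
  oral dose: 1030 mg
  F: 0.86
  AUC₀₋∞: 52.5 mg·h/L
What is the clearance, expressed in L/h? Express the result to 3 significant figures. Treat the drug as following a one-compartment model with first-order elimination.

16.9 L/h

CL = F·Dose / AUC = 0.86 × 1030 / 52.5 = 16.87 L/h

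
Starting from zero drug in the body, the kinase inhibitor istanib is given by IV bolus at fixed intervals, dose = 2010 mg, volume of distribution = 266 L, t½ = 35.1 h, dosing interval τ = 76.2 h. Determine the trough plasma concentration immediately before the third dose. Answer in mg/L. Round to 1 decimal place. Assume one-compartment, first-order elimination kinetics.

2.1 mg/L

C₀ per dose = Dose / Vd = 2010 / 266 = 7.556 mg/L
k = ln2 / t½ = 0.693147 / 35.1 = 0.01975 h⁻¹
Fraction remaining after one interval: r = e^(−kτ) = e^(−0.01975 × 76.2) = 0.2220
Before dose 3, 2 doses have been given (aged 1τ, 2τ).
C_trough = C₀ × (r + r²) = 7.556 × (0.2220 + 0.04928) = 2.050 mg/L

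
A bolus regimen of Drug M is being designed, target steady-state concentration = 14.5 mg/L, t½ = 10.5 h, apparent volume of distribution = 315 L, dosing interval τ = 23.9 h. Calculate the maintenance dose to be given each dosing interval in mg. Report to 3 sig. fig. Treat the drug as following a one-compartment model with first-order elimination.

k = ln2 / t½ = 0.693147 / 10.5 = 0.06601 h⁻¹
CL = k × Vd = 0.06601 × 315 = 20.79 L/h
At steady state, Dose/τ = Css × CL.
Dose = Css × CL × τ = 14.5 × 20.79 × 23.9 = 7205 mg

7210 mg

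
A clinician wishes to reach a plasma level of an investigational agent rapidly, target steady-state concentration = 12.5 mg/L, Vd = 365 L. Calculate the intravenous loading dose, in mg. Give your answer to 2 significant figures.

4600 mg

LD = Css × Vd = 12.5 × 365 = 4563 mg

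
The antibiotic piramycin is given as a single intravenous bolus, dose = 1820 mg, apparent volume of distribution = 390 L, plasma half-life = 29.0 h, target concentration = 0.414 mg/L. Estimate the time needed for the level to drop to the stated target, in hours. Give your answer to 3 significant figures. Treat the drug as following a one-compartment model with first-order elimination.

C₀ = Dose / Vd = 1820 / 390 = 4.667 mg/L
k = ln2 / t½ = 0.693147 / 29.0 = 0.02390 h⁻¹
t = ln(C₀ / C) / k = ln(4.667 / 0.414) / 0.02390
  = ln(11.27) / 0.02390 = 2.422 / 0.02390 = 101.3 h

101 h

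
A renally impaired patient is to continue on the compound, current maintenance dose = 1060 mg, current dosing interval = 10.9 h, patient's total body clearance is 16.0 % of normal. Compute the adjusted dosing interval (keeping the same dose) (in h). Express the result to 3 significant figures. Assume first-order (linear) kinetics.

68.1 h

To keep the same average steady-state level, dosing rate must scale with clearance.
CL ratio = 16.0 / 100 = 0.1600
New interval (same dose) = 10.9 / 0.1600 = 68.13 h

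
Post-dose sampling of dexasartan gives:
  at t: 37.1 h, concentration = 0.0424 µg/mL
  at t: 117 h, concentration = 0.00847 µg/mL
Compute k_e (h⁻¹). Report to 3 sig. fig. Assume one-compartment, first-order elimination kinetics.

k = ln(C₁/C₂) / (t₂ − t₁) = ln(0.0424/0.00847) / (117 − 37.1)
  = 1.611 / 79.90 = 0.02016 h⁻¹

0.0202 h⁻¹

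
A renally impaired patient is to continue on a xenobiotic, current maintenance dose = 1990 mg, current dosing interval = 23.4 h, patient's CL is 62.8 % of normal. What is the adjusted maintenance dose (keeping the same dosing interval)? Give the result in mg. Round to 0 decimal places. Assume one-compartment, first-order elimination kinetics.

To keep the same average steady-state level, dosing rate must scale with clearance.
CL ratio = 62.8 / 100 = 0.6280
New dose (same interval) = 1990 × 0.6280 = 1250 mg

1250 mg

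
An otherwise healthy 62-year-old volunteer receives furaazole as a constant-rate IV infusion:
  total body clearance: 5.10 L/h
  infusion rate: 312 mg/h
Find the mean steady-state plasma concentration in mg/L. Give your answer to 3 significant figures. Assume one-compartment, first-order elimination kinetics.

61.2 mg/L

At steady state Css = R₀ / CL = 312 / 5.100 = 61.18 mg/L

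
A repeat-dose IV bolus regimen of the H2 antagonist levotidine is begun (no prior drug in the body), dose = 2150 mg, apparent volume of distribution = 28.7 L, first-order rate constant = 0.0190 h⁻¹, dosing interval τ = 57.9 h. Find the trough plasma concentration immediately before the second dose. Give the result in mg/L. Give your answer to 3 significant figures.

C₀ per dose = Dose / Vd = 2150 / 28.7 = 74.91 mg/L
Fraction remaining after one interval: r = e^(−kτ) = e^(−0.01900 × 57.9) = 0.3328
Before dose 2, 1 dose has been given (aged 1τ).
C_trough = C₀ × r = 74.91 × 0.3328 = 24.93 mg/L

24.9 mg/L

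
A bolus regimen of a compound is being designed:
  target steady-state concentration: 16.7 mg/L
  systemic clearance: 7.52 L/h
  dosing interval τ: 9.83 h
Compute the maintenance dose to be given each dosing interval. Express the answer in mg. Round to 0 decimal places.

At steady state, Dose/τ = Css × CL.
Dose = Css × CL × τ = 16.7 × 7.520 × 9.83 = 1234 mg

1234 mg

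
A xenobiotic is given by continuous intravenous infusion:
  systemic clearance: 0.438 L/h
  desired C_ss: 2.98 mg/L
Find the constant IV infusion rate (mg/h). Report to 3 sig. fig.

At steady state, infusion rate R₀ = Css × CL = 2.98 × 0.4380 = 1.305 mg/h

1.31 mg/h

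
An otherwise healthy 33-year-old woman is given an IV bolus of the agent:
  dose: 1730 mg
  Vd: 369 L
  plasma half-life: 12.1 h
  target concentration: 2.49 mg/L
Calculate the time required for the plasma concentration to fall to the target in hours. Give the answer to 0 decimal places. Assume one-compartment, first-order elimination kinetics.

11 h

C₀ = Dose / Vd = 1730 / 369 = 4.688 mg/L
k = ln2 / t½ = 0.693147 / 12.1 = 0.05728 h⁻¹
t = ln(C₀ / C) / k = ln(4.688 / 2.49) / 0.05728
  = ln(1.883) / 0.05728 = 0.6329 / 0.05728 = 11.05 h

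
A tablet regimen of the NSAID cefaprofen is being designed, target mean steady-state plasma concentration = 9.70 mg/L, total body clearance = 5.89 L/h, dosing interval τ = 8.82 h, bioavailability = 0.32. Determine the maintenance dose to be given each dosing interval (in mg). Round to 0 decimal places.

1575 mg

At steady state, F × (Dose/τ) = Css × CL.
Dose = Css × CL × τ / F = 9.70 × 5.890 × 8.82 / 0.32 = 1575 mg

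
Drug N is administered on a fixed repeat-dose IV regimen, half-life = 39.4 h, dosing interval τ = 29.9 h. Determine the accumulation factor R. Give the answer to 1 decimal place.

2.4

k = ln2 / t½ = 0.693147 / 39.4 = 0.01759 h⁻¹
e^(−kτ) = e^(−0.01759 × 29.9) = 0.5910
Accumulation ratio R = 1 / (1 − e^(−kτ)) = 1 / (1 − 0.5910) = 2.445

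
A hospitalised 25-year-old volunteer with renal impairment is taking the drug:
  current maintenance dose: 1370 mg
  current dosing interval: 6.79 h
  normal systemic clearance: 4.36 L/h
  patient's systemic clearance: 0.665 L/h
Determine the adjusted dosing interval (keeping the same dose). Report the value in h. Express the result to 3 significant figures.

44.5 h

To keep the same average steady-state level, dosing rate must scale with clearance.
CL ratio = 0.665 / 4.36 = 0.1525
New interval (same dose) = 6.79 / 0.1525 = 44.52 h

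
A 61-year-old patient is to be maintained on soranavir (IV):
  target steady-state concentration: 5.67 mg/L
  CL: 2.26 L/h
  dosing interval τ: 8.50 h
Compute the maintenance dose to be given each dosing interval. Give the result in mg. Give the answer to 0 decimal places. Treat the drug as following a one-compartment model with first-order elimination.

At steady state, Dose/τ = Css × CL.
Dose = Css × CL × τ = 5.67 × 2.260 × 8.50 = 108.9 mg

109 mg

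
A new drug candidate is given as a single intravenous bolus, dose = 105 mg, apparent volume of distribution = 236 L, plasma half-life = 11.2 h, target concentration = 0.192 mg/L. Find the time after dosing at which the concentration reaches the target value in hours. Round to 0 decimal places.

14 h

C₀ = Dose / Vd = 105.0 / 236 = 0.4449 mg/L
k = ln2 / t½ = 0.693147 / 11.2 = 0.06189 h⁻¹
t = ln(C₀ / C) / k = ln(0.4449 / 0.192) / 0.06189
  = ln(2.317) / 0.06189 = 0.8403 / 0.06189 = 13.58 h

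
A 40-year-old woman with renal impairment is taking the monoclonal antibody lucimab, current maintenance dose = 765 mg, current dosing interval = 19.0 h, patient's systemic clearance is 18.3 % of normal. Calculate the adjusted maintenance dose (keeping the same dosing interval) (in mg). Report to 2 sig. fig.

140 mg

To keep the same average steady-state level, dosing rate must scale with clearance.
CL ratio = 18.3 / 100 = 0.1830
New dose (same interval) = 765 × 0.1830 = 140.0 mg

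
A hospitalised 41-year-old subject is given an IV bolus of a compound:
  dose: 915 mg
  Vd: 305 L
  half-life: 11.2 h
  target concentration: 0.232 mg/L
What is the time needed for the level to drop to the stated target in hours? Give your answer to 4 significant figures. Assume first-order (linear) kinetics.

41.36 h

C₀ = Dose / Vd = 915.0 / 305 = 3.000 mg/L
k = ln2 / t½ = 0.693147 / 11.2 = 0.06189 h⁻¹
t = ln(C₀ / C) / k = ln(3.000 / 0.232) / 0.06189
  = ln(12.93) / 0.06189 = 2.560 / 0.06189 = 41.36 h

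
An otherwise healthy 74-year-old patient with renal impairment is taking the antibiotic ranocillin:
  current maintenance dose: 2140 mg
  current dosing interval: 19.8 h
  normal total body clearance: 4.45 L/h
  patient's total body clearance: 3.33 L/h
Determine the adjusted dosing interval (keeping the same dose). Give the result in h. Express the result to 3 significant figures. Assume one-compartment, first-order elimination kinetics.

26.5 h

To keep the same average steady-state level, dosing rate must scale with clearance.
CL ratio = 3.33 / 4.45 = 0.7483
New interval (same dose) = 19.8 / 0.7483 = 26.46 h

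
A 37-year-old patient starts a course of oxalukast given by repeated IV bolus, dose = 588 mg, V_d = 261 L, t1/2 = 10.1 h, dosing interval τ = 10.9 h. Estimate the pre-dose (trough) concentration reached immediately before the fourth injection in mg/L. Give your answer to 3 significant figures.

1.81 mg/L

C₀ per dose = Dose / Vd = 588 / 261 = 2.253 mg/L
k = ln2 / t½ = 0.693147 / 10.1 = 0.06863 h⁻¹
Fraction remaining after one interval: r = e^(−kτ) = e^(−0.06863 × 10.9) = 0.4733
Before dose 4, 3 doses have been given (aged 1τ, 2τ, 3τ).
C_trough = C₀ × (r + r² + … + r^3) = C₀ × r(1−r^3)/(1−r)
        = 2.253 × 0.4733 × (1 − 0.1060) / (1 − 0.4733) = 1.810 mg/L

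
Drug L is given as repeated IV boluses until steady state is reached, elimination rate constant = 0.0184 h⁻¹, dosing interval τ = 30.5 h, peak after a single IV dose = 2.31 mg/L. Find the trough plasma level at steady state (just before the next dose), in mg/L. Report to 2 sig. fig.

3.1 mg/L

e^(−kτ) = e^(−0.01840 × 30.5) = 0.5705
Accumulation ratio R = 1 / (1 − e^(−kτ)) = 1 / (1 − 0.5705) = 2.328
Steady-state trough = C₀ × R × e^(−kτ) = 2.31 × 2.328 × 0.5705 = 3.068 mg/L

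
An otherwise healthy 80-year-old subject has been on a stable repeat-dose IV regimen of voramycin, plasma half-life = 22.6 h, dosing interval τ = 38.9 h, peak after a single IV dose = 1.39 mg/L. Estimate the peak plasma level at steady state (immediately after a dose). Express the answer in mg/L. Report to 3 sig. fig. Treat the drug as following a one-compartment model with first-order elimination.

k = ln2 / t½ = 0.693147 / 22.6 = 0.03067 h⁻¹
e^(−kτ) = e^(−0.03067 × 38.9) = 0.3033
Accumulation ratio R = 1 / (1 − e^(−kτ)) = 1 / (1 − 0.3033) = 1.435
Steady-state peak = C₀ × R = 1.39 × 1.435 = 1.995 mg/L

2.00 mg/L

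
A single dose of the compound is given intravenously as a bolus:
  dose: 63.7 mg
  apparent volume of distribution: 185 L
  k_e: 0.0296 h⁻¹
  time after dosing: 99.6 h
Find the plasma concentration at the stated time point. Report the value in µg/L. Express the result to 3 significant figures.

C₀ = Dose / Vd = 63.70 / 185 = 0.3443 mg/L
C = C₀ · e^(−k·t) = 0.3443 × e^(−0.02960 × 99.6)
  = 0.3443 × 0.05244 = 0.01806 mg/L
Convert: 0.01806 mg/L × 1000 = 18.06 µg/L

18.1 µg/L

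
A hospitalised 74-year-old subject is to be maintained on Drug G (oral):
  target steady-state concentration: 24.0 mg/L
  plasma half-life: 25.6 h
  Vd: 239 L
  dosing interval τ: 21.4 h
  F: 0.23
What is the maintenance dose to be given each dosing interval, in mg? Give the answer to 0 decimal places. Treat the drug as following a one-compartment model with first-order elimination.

14450 mg

k = ln2 / t½ = 0.693147 / 25.6 = 0.02708 h⁻¹
CL = k × Vd = 0.02708 × 239 = 6.472 L/h
At steady state, F × (Dose/τ) = Css × CL.
Dose = Css × CL × τ / F = 24.0 × 6.472 × 21.4 / 0.23 = 14450 mg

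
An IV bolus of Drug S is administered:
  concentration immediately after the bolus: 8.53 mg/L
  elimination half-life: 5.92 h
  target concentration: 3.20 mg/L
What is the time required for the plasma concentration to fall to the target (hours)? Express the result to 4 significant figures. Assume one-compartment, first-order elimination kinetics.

8.374 h

k = ln2 / t½ = 0.693147 / 5.92 = 0.1171 h⁻¹
t = ln(C₀ / C) / k = ln(8.530 / 3.20) / 0.1171
  = ln(2.666) / 0.1171 = 0.9806 / 0.1171 = 8.374 h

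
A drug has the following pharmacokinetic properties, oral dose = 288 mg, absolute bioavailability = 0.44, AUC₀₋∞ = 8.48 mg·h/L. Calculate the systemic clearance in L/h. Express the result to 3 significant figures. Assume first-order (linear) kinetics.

CL = F·Dose / AUC = 0.44 × 288 / 8.48 = 14.94 L/h

14.9 L/h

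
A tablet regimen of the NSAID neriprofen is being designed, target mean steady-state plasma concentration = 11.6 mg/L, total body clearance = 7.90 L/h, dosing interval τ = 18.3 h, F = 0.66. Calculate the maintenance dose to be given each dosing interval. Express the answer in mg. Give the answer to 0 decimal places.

At steady state, F × (Dose/τ) = Css × CL.
Dose = Css × CL × τ / F = 11.6 × 7.900 × 18.3 / 0.66 = 2541 mg

2541 mg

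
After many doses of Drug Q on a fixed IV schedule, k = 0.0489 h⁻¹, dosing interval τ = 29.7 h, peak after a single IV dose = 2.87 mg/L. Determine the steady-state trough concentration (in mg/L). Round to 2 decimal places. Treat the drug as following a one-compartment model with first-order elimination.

e^(−kτ) = e^(−0.04890 × 29.7) = 0.2340
Accumulation ratio R = 1 / (1 − e^(−kτ)) = 1 / (1 − 0.2340) = 1.305
Steady-state trough = C₀ × R × e^(−kτ) = 2.87 × 1.305 × 0.2340 = 0.8764 mg/L

0.88 mg/L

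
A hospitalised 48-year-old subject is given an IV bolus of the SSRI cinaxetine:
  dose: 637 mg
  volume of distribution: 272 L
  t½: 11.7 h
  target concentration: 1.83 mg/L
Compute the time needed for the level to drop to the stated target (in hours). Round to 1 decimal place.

4.2 h

C₀ = Dose / Vd = 637.0 / 272 = 2.342 mg/L
k = ln2 / t½ = 0.693147 / 11.7 = 0.05924 h⁻¹
t = ln(C₀ / C) / k = ln(2.342 / 1.83) / 0.05924
  = ln(1.280) / 0.05924 = 0.2469 / 0.05924 = 4.168 h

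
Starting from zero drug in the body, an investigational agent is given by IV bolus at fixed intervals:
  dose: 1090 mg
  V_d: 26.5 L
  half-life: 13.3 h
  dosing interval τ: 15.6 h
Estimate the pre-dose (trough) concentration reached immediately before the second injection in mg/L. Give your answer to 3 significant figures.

C₀ per dose = Dose / Vd = 1090 / 26.5 = 41.13 mg/L
k = ln2 / t½ = 0.693147 / 13.3 = 0.05212 h⁻¹
Fraction remaining after one interval: r = e^(−kτ) = e^(−0.05212 × 15.6) = 0.4435
Before dose 2, 1 dose has been given (aged 1τ).
C_trough = C₀ × r = 41.13 × 0.4435 = 18.24 mg/L

18.2 mg/L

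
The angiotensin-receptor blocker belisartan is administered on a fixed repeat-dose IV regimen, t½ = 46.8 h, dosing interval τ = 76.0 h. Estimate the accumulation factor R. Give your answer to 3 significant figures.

k = ln2 / t½ = 0.693147 / 46.8 = 0.01481 h⁻¹
e^(−kτ) = e^(−0.01481 × 76.0) = 0.3245
Accumulation ratio R = 1 / (1 − e^(−kτ)) = 1 / (1 − 0.3245) = 1.480

1.48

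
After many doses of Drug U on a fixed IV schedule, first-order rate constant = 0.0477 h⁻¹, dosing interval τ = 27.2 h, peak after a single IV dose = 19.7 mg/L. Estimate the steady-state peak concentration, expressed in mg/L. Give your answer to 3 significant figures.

27.1 mg/L

e^(−kτ) = e^(−0.04770 × 27.2) = 0.2732
Accumulation ratio R = 1 / (1 − e^(−kτ)) = 1 / (1 − 0.2732) = 1.376
Steady-state peak = C₀ × R = 19.7 × 1.376 = 27.11 mg/L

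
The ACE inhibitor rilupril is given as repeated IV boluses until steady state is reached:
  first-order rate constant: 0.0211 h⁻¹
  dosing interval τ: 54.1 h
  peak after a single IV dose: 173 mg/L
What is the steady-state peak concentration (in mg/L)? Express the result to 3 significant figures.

e^(−kτ) = e^(−0.02110 × 54.1) = 0.3193
Accumulation ratio R = 1 / (1 − e^(−kτ)) = 1 / (1 − 0.3193) = 1.469
Steady-state peak = C₀ × R = 173 × 1.469 = 254.1 mg/L

254 mg/L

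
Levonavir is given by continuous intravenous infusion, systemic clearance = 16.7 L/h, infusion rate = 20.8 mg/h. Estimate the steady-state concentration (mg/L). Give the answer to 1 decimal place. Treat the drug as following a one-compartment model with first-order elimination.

1.2 mg/L

At steady state Css = R₀ / CL = 20.8 / 16.70 = 1.246 mg/L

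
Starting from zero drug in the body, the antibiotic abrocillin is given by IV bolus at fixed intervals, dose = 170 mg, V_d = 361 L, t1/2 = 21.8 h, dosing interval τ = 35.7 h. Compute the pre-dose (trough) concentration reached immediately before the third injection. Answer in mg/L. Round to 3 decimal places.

0.200 mg/L

C₀ per dose = Dose / Vd = 170 / 361 = 0.4709 mg/L
k = ln2 / t½ = 0.693147 / 21.8 = 0.03180 h⁻¹
Fraction remaining after one interval: r = e^(−kτ) = e^(−0.03180 × 35.7) = 0.3213
Before dose 3, 2 doses have been given (aged 1τ, 2τ).
C_trough = C₀ × (r + r²) = 0.4709 × (0.3213 + 0.1032) = 0.1999 mg/L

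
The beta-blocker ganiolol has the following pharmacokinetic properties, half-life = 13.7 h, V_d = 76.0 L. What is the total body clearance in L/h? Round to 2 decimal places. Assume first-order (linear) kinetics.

3.85 L/h

k = ln2 / t½ = 0.693147 / 13.7 = 0.05059 h⁻¹
CL = k × Vd = 0.05059 × 76.0 = 3.845 L/h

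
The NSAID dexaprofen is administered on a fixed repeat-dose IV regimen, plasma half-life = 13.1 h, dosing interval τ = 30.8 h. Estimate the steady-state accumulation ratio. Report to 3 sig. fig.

k = ln2 / t½ = 0.693147 / 13.1 = 0.05291 h⁻¹
e^(−kτ) = e^(−0.05291 × 30.8) = 0.1960
Accumulation ratio R = 1 / (1 − e^(−kτ)) = 1 / (1 − 0.1960) = 1.244

1.24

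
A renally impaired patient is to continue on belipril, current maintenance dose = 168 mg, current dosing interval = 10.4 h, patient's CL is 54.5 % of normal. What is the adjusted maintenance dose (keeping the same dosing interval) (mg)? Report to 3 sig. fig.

91.6 mg

To keep the same average steady-state level, dosing rate must scale with clearance.
CL ratio = 54.5 / 100 = 0.5450
New dose (same interval) = 168 × 0.5450 = 91.56 mg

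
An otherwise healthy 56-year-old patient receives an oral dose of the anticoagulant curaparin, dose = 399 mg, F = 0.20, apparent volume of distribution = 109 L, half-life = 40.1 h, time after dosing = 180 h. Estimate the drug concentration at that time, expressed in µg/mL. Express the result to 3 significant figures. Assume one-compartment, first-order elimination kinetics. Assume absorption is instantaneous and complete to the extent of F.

Amount reaching circulation = F × Dose = 0.20 × 399.0 = 79.80 mg
C₀ = F·Dose / Vd = 79.80 / 109 = 0.7321 mg/L
k = ln2 / t½ = 0.693147 / 40.1 = 0.01729 h⁻¹
C = C₀ · e^(−k·t) = 0.7321 × e^(−0.01729 × 180)
  = 0.7321 × 0.04450 = 0.03258 mg/L
(0.03258 mg/L = 0.03258 µg/mL)

0.0326 µg/mL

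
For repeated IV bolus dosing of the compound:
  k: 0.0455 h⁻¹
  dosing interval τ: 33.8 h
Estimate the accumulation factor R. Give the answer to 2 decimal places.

e^(−kτ) = e^(−0.04550 × 33.8) = 0.2148
Accumulation ratio R = 1 / (1 − e^(−kτ)) = 1 / (1 − 0.2148) = 1.274

1.27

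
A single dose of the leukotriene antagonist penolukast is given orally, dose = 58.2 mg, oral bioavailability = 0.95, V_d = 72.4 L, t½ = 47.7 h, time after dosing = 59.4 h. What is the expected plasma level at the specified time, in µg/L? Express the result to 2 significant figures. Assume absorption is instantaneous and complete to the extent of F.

320 µg/L

Amount reaching circulation = F × Dose = 0.95 × 58.20 = 55.29 mg
C₀ = F·Dose / Vd = 55.29 / 72.4 = 0.7637 mg/L
k = ln2 / t½ = 0.693147 / 47.7 = 0.01453 h⁻¹
C = C₀ · e^(−k·t) = 0.7637 × e^(−0.01453 × 59.4)
  = 0.7637 × 0.4219 = 0.3222 mg/L
Convert: 0.3222 mg/L × 1000 = 322.2 µg/L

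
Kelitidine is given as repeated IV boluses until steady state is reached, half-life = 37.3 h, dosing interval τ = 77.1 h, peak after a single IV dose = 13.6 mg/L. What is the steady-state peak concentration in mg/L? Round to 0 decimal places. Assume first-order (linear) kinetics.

k = ln2 / t½ = 0.693147 / 37.3 = 0.01858 h⁻¹
e^(−kτ) = e^(−0.01858 × 77.1) = 0.2387
Accumulation ratio R = 1 / (1 − e^(−kτ)) = 1 / (1 − 0.2387) = 1.314
Steady-state peak = C₀ × R = 13.6 × 1.314 = 17.87 mg/L

18 mg/L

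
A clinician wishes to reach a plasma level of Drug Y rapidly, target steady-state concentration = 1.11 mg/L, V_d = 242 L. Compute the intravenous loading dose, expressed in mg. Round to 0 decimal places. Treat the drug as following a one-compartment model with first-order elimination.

LD = Css × Vd = 1.11 × 242 = 268.6 mg

269 mg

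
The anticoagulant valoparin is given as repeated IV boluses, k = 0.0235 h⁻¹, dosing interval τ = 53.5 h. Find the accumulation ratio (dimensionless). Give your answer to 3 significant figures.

1.40

e^(−kτ) = e^(−0.02350 × 53.5) = 0.2844
Accumulation ratio R = 1 / (1 − e^(−kτ)) = 1 / (1 − 0.2844) = 1.397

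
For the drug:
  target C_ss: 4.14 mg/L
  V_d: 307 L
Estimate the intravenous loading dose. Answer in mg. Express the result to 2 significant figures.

1300 mg

LD = Css × Vd = 4.14 × 307 = 1271 mg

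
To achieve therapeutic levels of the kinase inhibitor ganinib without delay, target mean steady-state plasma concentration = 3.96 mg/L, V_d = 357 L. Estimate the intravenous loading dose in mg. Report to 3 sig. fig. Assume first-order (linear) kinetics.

LD = Css × Vd = 3.96 × 357 = 1414 mg

1410 mg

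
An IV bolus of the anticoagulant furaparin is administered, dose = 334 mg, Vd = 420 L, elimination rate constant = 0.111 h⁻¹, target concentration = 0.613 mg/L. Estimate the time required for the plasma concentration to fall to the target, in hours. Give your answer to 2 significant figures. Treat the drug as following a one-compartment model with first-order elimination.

C₀ = Dose / Vd = 334.0 / 420 = 0.7952 mg/L
t = ln(C₀ / C) / k = ln(0.7952 / 0.613) / 0.1110
  = ln(1.297) / 0.1110 = 0.2601 / 0.1110 = 2.343 h

2.3 h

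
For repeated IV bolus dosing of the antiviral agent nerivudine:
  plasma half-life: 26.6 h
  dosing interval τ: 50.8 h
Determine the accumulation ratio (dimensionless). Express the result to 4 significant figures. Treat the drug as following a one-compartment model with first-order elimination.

1.363

k = ln2 / t½ = 0.693147 / 26.6 = 0.02606 h⁻¹
e^(−kτ) = e^(−0.02606 × 50.8) = 0.2661
Accumulation ratio R = 1 / (1 − e^(−kτ)) = 1 / (1 − 0.2661) = 1.363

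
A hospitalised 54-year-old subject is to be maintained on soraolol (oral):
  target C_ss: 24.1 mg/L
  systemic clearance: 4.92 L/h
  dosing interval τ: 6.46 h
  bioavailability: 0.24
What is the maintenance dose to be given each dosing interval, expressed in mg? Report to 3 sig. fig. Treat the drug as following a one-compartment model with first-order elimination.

3190 mg

At steady state, F × (Dose/τ) = Css × CL.
Dose = Css × CL × τ / F = 24.1 × 4.920 × 6.46 / 0.24 = 3192 mg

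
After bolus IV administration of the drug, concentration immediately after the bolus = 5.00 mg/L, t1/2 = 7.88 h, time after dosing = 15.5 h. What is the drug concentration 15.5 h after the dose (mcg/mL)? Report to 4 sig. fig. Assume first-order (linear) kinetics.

k = ln2 / t½ = 0.693147 / 7.88 = 0.08796 h⁻¹
C = C₀ · e^(−k·t) = 5.000 × e^(−0.08796 × 15.5)
  = 5.000 × 0.2558 = 1.279 mg/L
(1.279 mg/L = 1.279 mcg/mL)

1.279 mcg/mL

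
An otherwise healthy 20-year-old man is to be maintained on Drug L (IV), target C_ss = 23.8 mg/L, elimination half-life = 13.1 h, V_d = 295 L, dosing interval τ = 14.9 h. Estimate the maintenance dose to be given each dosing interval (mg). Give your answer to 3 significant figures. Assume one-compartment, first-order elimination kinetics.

k = ln2 / t½ = 0.693147 / 13.1 = 0.05291 h⁻¹
CL = k × Vd = 0.05291 × 295 = 15.61 L/h
At steady state, Dose/τ = Css × CL.
Dose = Css × CL × τ = 23.8 × 15.61 × 14.9 = 5536 mg

5540 mg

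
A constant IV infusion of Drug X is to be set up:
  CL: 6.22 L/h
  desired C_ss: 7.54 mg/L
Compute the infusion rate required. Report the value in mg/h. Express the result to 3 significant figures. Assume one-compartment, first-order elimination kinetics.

At steady state, infusion rate R₀ = Css × CL = 7.54 × 6.220 = 46.90 mg/h

46.9 mg/h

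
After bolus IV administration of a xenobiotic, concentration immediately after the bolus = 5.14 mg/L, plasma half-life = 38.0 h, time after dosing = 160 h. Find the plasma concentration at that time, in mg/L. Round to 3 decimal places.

k = ln2 / t½ = 0.693147 / 38.0 = 0.01824 h⁻¹
C = C₀ · e^(−k·t) = 5.140 × e^(−0.01824 × 160)
  = 5.140 × 0.05402 = 0.2777 mg/L

0.278 mg/L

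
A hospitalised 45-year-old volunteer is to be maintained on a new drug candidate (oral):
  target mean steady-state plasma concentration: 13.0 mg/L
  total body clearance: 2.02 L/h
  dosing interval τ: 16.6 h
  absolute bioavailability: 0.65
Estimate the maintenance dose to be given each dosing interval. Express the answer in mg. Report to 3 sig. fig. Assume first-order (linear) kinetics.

671 mg

At steady state, F × (Dose/τ) = Css × CL.
Dose = Css × CL × τ / F = 13.0 × 2.020 × 16.6 / 0.65 = 670.6 mg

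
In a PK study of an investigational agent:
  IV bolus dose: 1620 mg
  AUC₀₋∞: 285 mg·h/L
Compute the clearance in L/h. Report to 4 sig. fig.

CL = Dose / AUC = 1620 / 285 = 5.684 L/h

5.684 L/h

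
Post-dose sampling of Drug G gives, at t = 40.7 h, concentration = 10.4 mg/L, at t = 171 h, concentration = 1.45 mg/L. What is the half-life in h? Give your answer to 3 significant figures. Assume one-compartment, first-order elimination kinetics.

k = ln(C₁/C₂) / (t₂ − t₁) = ln(10.4/1.45) / (171 − 40.7)
  = 1.970 / 130.3 = 0.01512 h⁻¹
t½ = ln2 / k = 0.693147 / 0.01512 = 45.84 h

45.8 h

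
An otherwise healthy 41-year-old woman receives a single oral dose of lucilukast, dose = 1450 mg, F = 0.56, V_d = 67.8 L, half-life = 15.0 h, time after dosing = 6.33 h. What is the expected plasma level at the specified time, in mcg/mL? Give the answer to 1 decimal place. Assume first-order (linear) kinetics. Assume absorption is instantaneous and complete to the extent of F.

8.9 mcg/mL

Amount reaching circulation = F × Dose = 0.56 × 1450 = 812.0 mg
C₀ = F·Dose / Vd = 812.0 / 67.8 = 11.98 mg/L
k = ln2 / t½ = 0.693147 / 15.0 = 0.04621 h⁻¹
C = C₀ · e^(−k·t) = 11.98 × e^(−0.04621 × 6.33)
  = 11.98 × 0.7464 = 8.942 mg/L
(8.942 mg/L = 8.942 mcg/mL)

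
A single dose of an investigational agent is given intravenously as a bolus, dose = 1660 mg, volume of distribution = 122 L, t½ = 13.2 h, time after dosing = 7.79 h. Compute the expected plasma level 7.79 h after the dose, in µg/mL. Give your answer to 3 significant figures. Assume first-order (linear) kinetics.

C₀ = Dose / Vd = 1660 / 122 = 13.61 mg/L
k = ln2 / t½ = 0.693147 / 13.2 = 0.05251 h⁻¹
C = C₀ · e^(−k·t) = 13.61 × e^(−0.05251 × 7.79)
  = 13.61 × 0.6643 = 9.041 mg/L
(9.041 mg/L = 9.041 µg/mL)

9.04 µg/mL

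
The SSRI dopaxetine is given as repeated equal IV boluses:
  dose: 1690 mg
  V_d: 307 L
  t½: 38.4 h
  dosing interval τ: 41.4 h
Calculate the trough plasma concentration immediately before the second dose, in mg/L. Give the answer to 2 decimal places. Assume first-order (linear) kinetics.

C₀ per dose = Dose / Vd = 1690 / 307 = 5.505 mg/L
k = ln2 / t½ = 0.693147 / 38.4 = 0.01805 h⁻¹
Fraction remaining after one interval: r = e^(−kτ) = e^(−0.01805 × 41.4) = 0.4737
Before dose 2, 1 dose has been given (aged 1τ).
C_trough = C₀ × r = 5.505 × 0.4737 = 2.608 mg/L

2.61 mg/L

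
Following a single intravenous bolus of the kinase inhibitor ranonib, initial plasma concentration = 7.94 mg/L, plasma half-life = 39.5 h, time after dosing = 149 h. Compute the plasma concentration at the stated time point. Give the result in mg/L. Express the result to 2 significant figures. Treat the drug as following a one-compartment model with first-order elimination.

k = ln2 / t½ = 0.693147 / 39.5 = 0.01755 h⁻¹
C = C₀ · e^(−k·t) = 7.940 × e^(−0.01755 × 149)
  = 7.940 × 0.07317 = 0.5810 mg/L

0.58 mg/L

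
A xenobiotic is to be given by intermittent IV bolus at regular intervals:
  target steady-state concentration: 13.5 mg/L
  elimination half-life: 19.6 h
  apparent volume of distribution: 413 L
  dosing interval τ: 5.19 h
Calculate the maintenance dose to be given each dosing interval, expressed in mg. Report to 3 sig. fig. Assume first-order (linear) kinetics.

1020 mg

k = ln2 / t½ = 0.693147 / 19.6 = 0.03536 h⁻¹
CL = k × Vd = 0.03536 × 413 = 14.60 L/h
At steady state, Dose/τ = Css × CL.
Dose = Css × CL × τ = 13.5 × 14.60 × 5.19 = 1023 mg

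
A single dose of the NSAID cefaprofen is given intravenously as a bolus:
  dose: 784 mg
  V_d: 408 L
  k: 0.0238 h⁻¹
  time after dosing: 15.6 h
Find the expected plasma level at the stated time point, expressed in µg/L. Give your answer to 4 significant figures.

1326 µg/L

C₀ = Dose / Vd = 784.0 / 408 = 1.922 mg/L
C = C₀ · e^(−k·t) = 1.922 × e^(−0.02380 × 15.6)
  = 1.922 × 0.6899 = 1.326 mg/L
Convert: 1.326 mg/L × 1000 = 1326 µg/L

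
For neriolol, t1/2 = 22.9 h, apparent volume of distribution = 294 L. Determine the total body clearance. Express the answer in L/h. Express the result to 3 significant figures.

8.90 L/h

k = ln2 / t½ = 0.693147 / 22.9 = 0.03027 h⁻¹
CL = k × Vd = 0.03027 × 294 = 8.899 L/h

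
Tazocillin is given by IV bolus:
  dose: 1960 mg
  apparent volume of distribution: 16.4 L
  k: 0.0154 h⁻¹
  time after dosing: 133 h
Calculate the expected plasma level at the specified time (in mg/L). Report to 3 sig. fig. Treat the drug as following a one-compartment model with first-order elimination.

C₀ = Dose / Vd = 1960 / 16.4 = 119.5 mg/L
C = C₀ · e^(−k·t) = 119.5 × e^(−0.01540 × 133)
  = 119.5 × 0.1290 = 15.42 mg/L

15.4 mg/L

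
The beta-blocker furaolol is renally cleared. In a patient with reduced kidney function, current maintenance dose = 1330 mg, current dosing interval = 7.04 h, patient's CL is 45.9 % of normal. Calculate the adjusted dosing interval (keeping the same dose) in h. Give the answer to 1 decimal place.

15.3 h

To keep the same average steady-state level, dosing rate must scale with clearance.
CL ratio = 45.9 / 100 = 0.4590
New interval (same dose) = 7.04 / 0.4590 = 15.34 h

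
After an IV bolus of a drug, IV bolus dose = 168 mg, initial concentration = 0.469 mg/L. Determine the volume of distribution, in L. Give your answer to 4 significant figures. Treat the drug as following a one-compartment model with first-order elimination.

358.2 L

Vd = Dose / C₀ = 168.0 / 0.469 = 358.2 L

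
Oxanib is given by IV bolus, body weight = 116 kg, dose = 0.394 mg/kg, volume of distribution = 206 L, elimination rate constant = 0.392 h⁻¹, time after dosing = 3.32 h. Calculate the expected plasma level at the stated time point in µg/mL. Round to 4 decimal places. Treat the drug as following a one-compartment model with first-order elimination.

0.0604 µg/mL

Total dose = 0.394 × 116 = 45.70 mg
C₀ = Dose / Vd = 45.70 / 206 = 0.2218 mg/L
C = C₀ · e^(−k·t) = 0.2218 × e^(−0.3920 × 3.32)
  = 0.2218 × 0.2721 = 0.06035 mg/L
(0.06035 mg/L = 0.06035 µg/mL)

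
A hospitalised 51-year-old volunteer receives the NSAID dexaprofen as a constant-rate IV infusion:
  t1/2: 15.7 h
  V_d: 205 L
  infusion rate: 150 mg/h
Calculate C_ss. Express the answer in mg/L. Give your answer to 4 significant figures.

16.57 mg/L

k = ln2 / t½ = 0.693147 / 15.7 = 0.04415 h⁻¹
CL = k × Vd = 0.04415 × 205 = 9.051 L/h
At steady state Css = R₀ / CL = 150 / 9.051 = 16.57 mg/L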